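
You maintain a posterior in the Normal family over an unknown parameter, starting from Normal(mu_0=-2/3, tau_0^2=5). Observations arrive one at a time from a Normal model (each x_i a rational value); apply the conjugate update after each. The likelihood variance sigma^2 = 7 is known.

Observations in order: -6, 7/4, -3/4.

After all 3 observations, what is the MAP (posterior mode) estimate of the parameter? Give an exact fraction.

obs 1: x=-6 → posterior Normal(-26/9, 35/12)
obs 2: x=7/4 → posterior Normal(-311/204, 35/17)
obs 3: x=-3/4 → posterior Normal(-89/66, 35/22)

-89/66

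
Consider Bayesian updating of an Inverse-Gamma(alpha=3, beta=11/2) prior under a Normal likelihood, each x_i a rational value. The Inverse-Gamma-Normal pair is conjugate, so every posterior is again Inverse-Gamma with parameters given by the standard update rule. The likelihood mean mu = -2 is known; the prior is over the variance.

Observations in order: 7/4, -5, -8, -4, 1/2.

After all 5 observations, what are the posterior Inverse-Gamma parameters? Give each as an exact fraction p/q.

alpha=11/2, beta=1285/32

obs 1: x=7/4 → posterior Inverse-Gamma(7/2, 401/32)
obs 2: x=-5 → posterior Inverse-Gamma(4, 545/32)
obs 3: x=-8 → posterior Inverse-Gamma(9/2, 1121/32)
obs 4: x=-4 → posterior Inverse-Gamma(5, 1185/32)
obs 5: x=1/2 → posterior Inverse-Gamma(11/2, 1285/32)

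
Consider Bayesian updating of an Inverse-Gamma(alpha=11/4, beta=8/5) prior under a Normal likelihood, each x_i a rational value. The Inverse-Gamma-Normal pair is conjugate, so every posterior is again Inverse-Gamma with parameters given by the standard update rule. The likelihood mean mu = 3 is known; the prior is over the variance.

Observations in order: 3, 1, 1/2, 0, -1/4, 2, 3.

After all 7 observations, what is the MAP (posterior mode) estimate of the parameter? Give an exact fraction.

obs 1: x=3 → posterior Inverse-Gamma(13/4, 8/5)
obs 2: x=1 → posterior Inverse-Gamma(15/4, 18/5)
obs 3: x=1/2 → posterior Inverse-Gamma(17/4, 269/40)
obs 4: x=0 → posterior Inverse-Gamma(19/4, 449/40)
obs 5: x=-1/4 → posterior Inverse-Gamma(21/4, 2641/160)
obs 6: x=2 → posterior Inverse-Gamma(23/4, 2721/160)
obs 7: x=3 → posterior Inverse-Gamma(25/4, 2721/160)

2721/1160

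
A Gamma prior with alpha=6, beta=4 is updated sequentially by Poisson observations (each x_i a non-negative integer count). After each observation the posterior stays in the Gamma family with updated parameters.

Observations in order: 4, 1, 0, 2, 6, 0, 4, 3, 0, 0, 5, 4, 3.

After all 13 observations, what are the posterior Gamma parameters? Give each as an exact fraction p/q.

obs 1: x=4 → posterior Gamma(10, 5)
obs 2: x=1 → posterior Gamma(11, 6)
obs 3: x=0 → posterior Gamma(11, 7)
obs 4: x=2 → posterior Gamma(13, 8)
obs 5: x=6 → posterior Gamma(19, 9)
obs 6: x=0 → posterior Gamma(19, 10)
obs 7: x=4 → posterior Gamma(23, 11)
obs 8: x=3 → posterior Gamma(26, 12)
obs 9: x=0 → posterior Gamma(26, 13)
obs 10: x=0 → posterior Gamma(26, 14)
obs 11: x=5 → posterior Gamma(31, 15)
obs 12: x=4 → posterior Gamma(35, 16)
obs 13: x=3 → posterior Gamma(38, 17)

alpha=38, beta=17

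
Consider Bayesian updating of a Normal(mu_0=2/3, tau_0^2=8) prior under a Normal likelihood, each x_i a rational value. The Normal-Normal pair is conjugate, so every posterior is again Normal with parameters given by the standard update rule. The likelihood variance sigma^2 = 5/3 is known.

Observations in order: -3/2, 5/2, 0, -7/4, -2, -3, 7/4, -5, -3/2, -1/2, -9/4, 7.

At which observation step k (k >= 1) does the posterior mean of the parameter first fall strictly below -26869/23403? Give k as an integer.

k = 11

obs 1: x=-3/2 → posterior Normal(-98/87, 40/29)
obs 2: x=5/2 → posterior Normal(82/159, 40/53)
obs 3: x=0 → posterior Normal(82/231, 40/77)
obs 4: x=-7/4 → posterior Normal(-44/303, 40/101)
obs 5: x=-2 → posterior Normal(-188/375, 8/25)
obs 6: x=-3 → posterior Normal(-404/447, 40/149)
obs 7: x=7/4 → posterior Normal(-278/519, 40/173)
obs 8: x=-5 → posterior Normal(-638/591, 40/197)
obs 9: x=-3/2 → posterior Normal(-746/663, 40/221)
obs 10: x=-1/2 → posterior Normal(-782/735, 8/49)
obs 11: x=-9/4 → posterior Normal(-944/807, 40/269)
obs 12: x=7 → posterior Normal(-440/879, 40/293)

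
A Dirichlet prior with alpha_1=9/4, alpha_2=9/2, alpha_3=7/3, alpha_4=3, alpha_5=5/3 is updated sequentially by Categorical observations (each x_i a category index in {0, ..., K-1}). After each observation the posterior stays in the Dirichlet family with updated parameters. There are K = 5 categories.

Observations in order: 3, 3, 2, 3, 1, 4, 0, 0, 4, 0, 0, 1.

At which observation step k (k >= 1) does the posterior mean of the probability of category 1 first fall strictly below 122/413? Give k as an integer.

obs 1: x=3 → posterior Dirichlet(9/4, 9/2, 7/3, 4, 5/3)
obs 2: x=3 → posterior Dirichlet(9/4, 9/2, 7/3, 5, 5/3)
obs 3: x=2 → posterior Dirichlet(9/4, 9/2, 10/3, 5, 5/3)
obs 4: x=3 → posterior Dirichlet(9/4, 9/2, 10/3, 6, 5/3)
obs 5: x=1 → posterior Dirichlet(9/4, 11/2, 10/3, 6, 5/3)
obs 6: x=4 → posterior Dirichlet(9/4, 11/2, 10/3, 6, 8/3)
obs 7: x=0 → posterior Dirichlet(13/4, 11/2, 10/3, 6, 8/3)
obs 8: x=0 → posterior Dirichlet(17/4, 11/2, 10/3, 6, 8/3)
obs 9: x=4 → posterior Dirichlet(17/4, 11/2, 10/3, 6, 11/3)
obs 10: x=0 → posterior Dirichlet(21/4, 11/2, 10/3, 6, 11/3)
obs 11: x=0 → posterior Dirichlet(25/4, 11/2, 10/3, 6, 11/3)
obs 12: x=1 → posterior Dirichlet(25/4, 13/2, 10/3, 6, 11/3)

k = 2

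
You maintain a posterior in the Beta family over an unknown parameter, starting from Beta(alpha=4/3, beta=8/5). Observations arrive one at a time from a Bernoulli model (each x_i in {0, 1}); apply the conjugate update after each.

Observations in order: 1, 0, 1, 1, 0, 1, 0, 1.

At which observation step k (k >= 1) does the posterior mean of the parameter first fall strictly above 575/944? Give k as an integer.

k = 4

obs 1: x=1 → posterior Beta(7/3, 8/5)
obs 2: x=0 → posterior Beta(7/3, 13/5)
obs 3: x=1 → posterior Beta(10/3, 13/5)
obs 4: x=1 → posterior Beta(13/3, 13/5)
obs 5: x=0 → posterior Beta(13/3, 18/5)
obs 6: x=1 → posterior Beta(16/3, 18/5)
obs 7: x=0 → posterior Beta(16/3, 23/5)
obs 8: x=1 → posterior Beta(19/3, 23/5)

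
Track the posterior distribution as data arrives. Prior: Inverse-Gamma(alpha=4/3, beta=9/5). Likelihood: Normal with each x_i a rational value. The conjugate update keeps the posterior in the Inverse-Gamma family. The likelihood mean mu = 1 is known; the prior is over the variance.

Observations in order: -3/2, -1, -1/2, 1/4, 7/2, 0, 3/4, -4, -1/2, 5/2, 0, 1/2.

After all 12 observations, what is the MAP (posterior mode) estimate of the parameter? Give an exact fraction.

6567/2000

obs 1: x=-3/2 → posterior Inverse-Gamma(11/6, 197/40)
obs 2: x=-1 → posterior Inverse-Gamma(7/3, 277/40)
obs 3: x=-1/2 → posterior Inverse-Gamma(17/6, 161/20)
obs 4: x=1/4 → posterior Inverse-Gamma(10/3, 1333/160)
obs 5: x=7/2 → posterior Inverse-Gamma(23/6, 1833/160)
obs 6: x=0 → posterior Inverse-Gamma(13/3, 1913/160)
obs 7: x=3/4 → posterior Inverse-Gamma(29/6, 959/80)
obs 8: x=-4 → posterior Inverse-Gamma(16/3, 1959/80)
obs 9: x=-1/2 → posterior Inverse-Gamma(35/6, 2049/80)
obs 10: x=5/2 → posterior Inverse-Gamma(19/3, 2139/80)
obs 11: x=0 → posterior Inverse-Gamma(41/6, 2179/80)
obs 12: x=1/2 → posterior Inverse-Gamma(22/3, 2189/80)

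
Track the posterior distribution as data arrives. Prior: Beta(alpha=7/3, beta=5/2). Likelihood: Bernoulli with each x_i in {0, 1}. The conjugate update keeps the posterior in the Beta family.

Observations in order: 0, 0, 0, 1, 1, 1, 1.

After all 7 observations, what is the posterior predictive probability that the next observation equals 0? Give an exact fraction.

obs 1: x=0 → posterior Beta(7/3, 7/2)
obs 2: x=0 → posterior Beta(7/3, 9/2)
obs 3: x=0 → posterior Beta(7/3, 11/2)
obs 4: x=1 → posterior Beta(10/3, 11/2)
obs 5: x=1 → posterior Beta(13/3, 11/2)
obs 6: x=1 → posterior Beta(16/3, 11/2)
obs 7: x=1 → posterior Beta(19/3, 11/2)

33/71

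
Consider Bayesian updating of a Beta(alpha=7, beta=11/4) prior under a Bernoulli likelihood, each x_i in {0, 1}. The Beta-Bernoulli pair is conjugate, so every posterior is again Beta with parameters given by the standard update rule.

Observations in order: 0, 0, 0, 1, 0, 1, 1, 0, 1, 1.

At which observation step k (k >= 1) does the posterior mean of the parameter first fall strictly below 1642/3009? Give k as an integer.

k = 5

obs 1: x=0 → posterior Beta(7, 15/4)
obs 2: x=0 → posterior Beta(7, 19/4)
obs 3: x=0 → posterior Beta(7, 23/4)
obs 4: x=1 → posterior Beta(8, 23/4)
obs 5: x=0 → posterior Beta(8, 27/4)
obs 6: x=1 → posterior Beta(9, 27/4)
obs 7: x=1 → posterior Beta(10, 27/4)
obs 8: x=0 → posterior Beta(10, 31/4)
obs 9: x=1 → posterior Beta(11, 31/4)
obs 10: x=1 → posterior Beta(12, 31/4)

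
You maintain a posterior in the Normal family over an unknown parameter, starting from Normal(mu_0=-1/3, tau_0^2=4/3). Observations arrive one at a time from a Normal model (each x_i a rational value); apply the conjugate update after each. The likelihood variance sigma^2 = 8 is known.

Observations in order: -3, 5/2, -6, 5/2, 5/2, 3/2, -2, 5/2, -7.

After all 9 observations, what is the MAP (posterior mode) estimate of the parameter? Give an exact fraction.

-17/30

obs 1: x=-3 → posterior Normal(-5/7, 8/7)
obs 2: x=5/2 → posterior Normal(-5/16, 1)
obs 3: x=-6 → posterior Normal(-17/18, 8/9)
obs 4: x=5/2 → posterior Normal(-3/5, 4/5)
obs 5: x=5/2 → posterior Normal(-7/22, 8/11)
obs 6: x=3/2 → posterior Normal(-1/6, 2/3)
obs 7: x=-2 → posterior Normal(-4/13, 8/13)
obs 8: x=5/2 → posterior Normal(-3/28, 4/7)
obs 9: x=-7 → posterior Normal(-17/30, 8/15)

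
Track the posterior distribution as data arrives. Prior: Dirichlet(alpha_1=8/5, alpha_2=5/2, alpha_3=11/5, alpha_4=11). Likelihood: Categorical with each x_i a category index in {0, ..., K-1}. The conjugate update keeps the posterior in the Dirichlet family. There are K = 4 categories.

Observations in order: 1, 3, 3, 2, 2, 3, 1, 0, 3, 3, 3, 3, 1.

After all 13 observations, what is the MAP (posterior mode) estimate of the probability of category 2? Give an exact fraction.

obs 1: x=1 → posterior Dirichlet(8/5, 7/2, 11/5, 11)
obs 2: x=3 → posterior Dirichlet(8/5, 7/2, 11/5, 12)
obs 3: x=3 → posterior Dirichlet(8/5, 7/2, 11/5, 13)
obs 4: x=2 → posterior Dirichlet(8/5, 7/2, 16/5, 13)
obs 5: x=2 → posterior Dirichlet(8/5, 7/2, 21/5, 13)
obs 6: x=3 → posterior Dirichlet(8/5, 7/2, 21/5, 14)
obs 7: x=1 → posterior Dirichlet(8/5, 9/2, 21/5, 14)
obs 8: x=0 → posterior Dirichlet(13/5, 9/2, 21/5, 14)
obs 9: x=3 → posterior Dirichlet(13/5, 9/2, 21/5, 15)
obs 10: x=3 → posterior Dirichlet(13/5, 9/2, 21/5, 16)
obs 11: x=3 → posterior Dirichlet(13/5, 9/2, 21/5, 17)
obs 12: x=3 → posterior Dirichlet(13/5, 9/2, 21/5, 18)
obs 13: x=1 → posterior Dirichlet(13/5, 11/2, 21/5, 18)

32/263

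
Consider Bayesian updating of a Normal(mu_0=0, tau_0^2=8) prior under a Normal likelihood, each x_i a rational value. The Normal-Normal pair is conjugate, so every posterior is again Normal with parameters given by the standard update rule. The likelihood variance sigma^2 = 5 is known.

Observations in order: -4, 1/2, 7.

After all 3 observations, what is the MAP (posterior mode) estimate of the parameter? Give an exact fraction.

28/29

obs 1: x=-4 → posterior Normal(-32/13, 40/13)
obs 2: x=1/2 → posterior Normal(-4/3, 40/21)
obs 3: x=7 → posterior Normal(28/29, 40/29)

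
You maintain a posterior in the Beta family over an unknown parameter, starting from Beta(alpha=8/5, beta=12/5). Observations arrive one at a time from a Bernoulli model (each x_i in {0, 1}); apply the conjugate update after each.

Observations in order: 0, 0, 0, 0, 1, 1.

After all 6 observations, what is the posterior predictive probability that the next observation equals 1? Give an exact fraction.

9/25

obs 1: x=0 → posterior Beta(8/5, 17/5)
obs 2: x=0 → posterior Beta(8/5, 22/5)
obs 3: x=0 → posterior Beta(8/5, 27/5)
obs 4: x=0 → posterior Beta(8/5, 32/5)
obs 5: x=1 → posterior Beta(13/5, 32/5)
obs 6: x=1 → posterior Beta(18/5, 32/5)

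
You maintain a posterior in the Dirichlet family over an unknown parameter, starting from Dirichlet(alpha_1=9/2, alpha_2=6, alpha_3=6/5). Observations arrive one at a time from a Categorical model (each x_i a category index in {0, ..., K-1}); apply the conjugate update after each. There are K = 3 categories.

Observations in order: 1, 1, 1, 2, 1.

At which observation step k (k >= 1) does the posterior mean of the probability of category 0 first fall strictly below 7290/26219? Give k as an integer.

obs 1: x=1 → posterior Dirichlet(9/2, 7, 6/5)
obs 2: x=1 → posterior Dirichlet(9/2, 8, 6/5)
obs 3: x=1 → posterior Dirichlet(9/2, 9, 6/5)
obs 4: x=2 → posterior Dirichlet(9/2, 9, 11/5)
obs 5: x=1 → posterior Dirichlet(9/2, 10, 11/5)

k = 5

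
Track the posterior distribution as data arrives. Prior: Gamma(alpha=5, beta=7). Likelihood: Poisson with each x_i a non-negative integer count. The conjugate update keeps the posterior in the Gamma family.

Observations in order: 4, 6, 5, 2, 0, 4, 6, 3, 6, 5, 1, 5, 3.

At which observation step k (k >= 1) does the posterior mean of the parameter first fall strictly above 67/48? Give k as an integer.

k = 2

obs 1: x=4 → posterior Gamma(9, 8)
obs 2: x=6 → posterior Gamma(15, 9)
obs 3: x=5 → posterior Gamma(20, 10)
obs 4: x=2 → posterior Gamma(22, 11)
obs 5: x=0 → posterior Gamma(22, 12)
obs 6: x=4 → posterior Gamma(26, 13)
obs 7: x=6 → posterior Gamma(32, 14)
obs 8: x=3 → posterior Gamma(35, 15)
obs 9: x=6 → posterior Gamma(41, 16)
obs 10: x=5 → posterior Gamma(46, 17)
obs 11: x=1 → posterior Gamma(47, 18)
obs 12: x=5 → posterior Gamma(52, 19)
obs 13: x=3 → posterior Gamma(55, 20)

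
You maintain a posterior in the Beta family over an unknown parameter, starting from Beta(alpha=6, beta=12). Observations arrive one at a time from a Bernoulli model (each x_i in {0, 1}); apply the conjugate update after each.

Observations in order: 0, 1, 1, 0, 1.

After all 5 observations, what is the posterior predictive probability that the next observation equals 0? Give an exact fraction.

obs 1: x=0 → posterior Beta(6, 13)
obs 2: x=1 → posterior Beta(7, 13)
obs 3: x=1 → posterior Beta(8, 13)
obs 4: x=0 → posterior Beta(8, 14)
obs 5: x=1 → posterior Beta(9, 14)

14/23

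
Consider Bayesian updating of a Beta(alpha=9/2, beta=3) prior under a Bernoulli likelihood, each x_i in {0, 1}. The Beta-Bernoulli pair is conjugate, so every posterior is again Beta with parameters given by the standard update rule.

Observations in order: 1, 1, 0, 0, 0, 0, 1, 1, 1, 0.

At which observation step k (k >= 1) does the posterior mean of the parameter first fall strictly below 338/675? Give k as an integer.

k = 6

obs 1: x=1 → posterior Beta(11/2, 3)
obs 2: x=1 → posterior Beta(13/2, 3)
obs 3: x=0 → posterior Beta(13/2, 4)
obs 4: x=0 → posterior Beta(13/2, 5)
obs 5: x=0 → posterior Beta(13/2, 6)
obs 6: x=0 → posterior Beta(13/2, 7)
obs 7: x=1 → posterior Beta(15/2, 7)
obs 8: x=1 → posterior Beta(17/2, 7)
obs 9: x=1 → posterior Beta(19/2, 7)
obs 10: x=0 → posterior Beta(19/2, 8)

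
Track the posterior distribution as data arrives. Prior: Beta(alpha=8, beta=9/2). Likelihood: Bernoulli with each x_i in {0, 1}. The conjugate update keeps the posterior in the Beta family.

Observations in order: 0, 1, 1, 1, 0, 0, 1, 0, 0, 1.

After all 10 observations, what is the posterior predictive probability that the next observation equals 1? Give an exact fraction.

obs 1: x=0 → posterior Beta(8, 11/2)
obs 2: x=1 → posterior Beta(9, 11/2)
obs 3: x=1 → posterior Beta(10, 11/2)
obs 4: x=1 → posterior Beta(11, 11/2)
obs 5: x=0 → posterior Beta(11, 13/2)
obs 6: x=0 → posterior Beta(11, 15/2)
obs 7: x=1 → posterior Beta(12, 15/2)
obs 8: x=0 → posterior Beta(12, 17/2)
obs 9: x=0 → posterior Beta(12, 19/2)
obs 10: x=1 → posterior Beta(13, 19/2)

26/45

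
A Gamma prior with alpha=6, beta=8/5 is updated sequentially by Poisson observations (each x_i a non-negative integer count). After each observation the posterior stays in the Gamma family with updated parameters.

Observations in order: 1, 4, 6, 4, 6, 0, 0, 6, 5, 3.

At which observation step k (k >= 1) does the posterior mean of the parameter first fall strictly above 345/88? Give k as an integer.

k = 5

obs 1: x=1 → posterior Gamma(7, 13/5)
obs 2: x=4 → posterior Gamma(11, 18/5)
obs 3: x=6 → posterior Gamma(17, 23/5)
obs 4: x=4 → posterior Gamma(21, 28/5)
obs 5: x=6 → posterior Gamma(27, 33/5)
obs 6: x=0 → posterior Gamma(27, 38/5)
obs 7: x=0 → posterior Gamma(27, 43/5)
obs 8: x=6 → posterior Gamma(33, 48/5)
obs 9: x=5 → posterior Gamma(38, 53/5)
obs 10: x=3 → posterior Gamma(41, 58/5)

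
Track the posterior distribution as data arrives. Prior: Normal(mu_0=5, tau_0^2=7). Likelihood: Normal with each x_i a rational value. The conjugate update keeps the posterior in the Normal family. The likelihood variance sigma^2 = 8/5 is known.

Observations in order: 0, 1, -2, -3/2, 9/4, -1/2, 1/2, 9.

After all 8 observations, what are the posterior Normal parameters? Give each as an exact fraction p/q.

mu_0=1385/1152, tau_0^2=7/36

obs 1: x=0 → posterior Normal(40/43, 56/43)
obs 2: x=1 → posterior Normal(25/26, 28/39)
obs 3: x=-2 → posterior Normal(5/113, 56/113)
obs 4: x=-3/2 → posterior Normal(-95/296, 14/37)
obs 5: x=9/4 → posterior Normal(125/732, 56/183)
obs 6: x=-1/2 → posterior Normal(55/872, 28/109)
obs 7: x=1/2 → posterior Normal(125/1012, 56/253)
obs 8: x=9 → posterior Normal(1385/1152, 7/36)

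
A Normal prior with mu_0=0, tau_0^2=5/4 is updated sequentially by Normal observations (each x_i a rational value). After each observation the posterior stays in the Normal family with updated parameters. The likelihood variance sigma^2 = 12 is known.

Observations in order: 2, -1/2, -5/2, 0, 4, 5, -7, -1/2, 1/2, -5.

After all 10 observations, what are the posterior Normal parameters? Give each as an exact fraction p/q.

obs 1: x=2 → posterior Normal(10/53, 60/53)
obs 2: x=-1/2 → posterior Normal(15/116, 30/29)
obs 3: x=-5/2 → posterior Normal(-5/63, 20/21)
obs 4: x=0 → posterior Normal(-5/68, 15/17)
obs 5: x=4 → posterior Normal(15/73, 60/73)
obs 6: x=5 → posterior Normal(20/39, 10/13)
obs 7: x=-7 → posterior Normal(5/83, 60/83)
obs 8: x=-1/2 → posterior Normal(5/176, 15/22)
obs 9: x=1/2 → posterior Normal(5/93, 20/31)
obs 10: x=-5 → posterior Normal(-10/49, 30/49)

mu_0=-10/49, tau_0^2=30/49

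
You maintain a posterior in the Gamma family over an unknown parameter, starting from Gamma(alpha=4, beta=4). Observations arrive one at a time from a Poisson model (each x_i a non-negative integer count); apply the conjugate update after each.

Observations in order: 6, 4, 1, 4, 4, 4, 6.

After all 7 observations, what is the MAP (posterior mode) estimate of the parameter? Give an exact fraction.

obs 1: x=6 → posterior Gamma(10, 5)
obs 2: x=4 → posterior Gamma(14, 6)
obs 3: x=1 → posterior Gamma(15, 7)
obs 4: x=4 → posterior Gamma(19, 8)
obs 5: x=4 → posterior Gamma(23, 9)
obs 6: x=4 → posterior Gamma(27, 10)
obs 7: x=6 → posterior Gamma(33, 11)

32/11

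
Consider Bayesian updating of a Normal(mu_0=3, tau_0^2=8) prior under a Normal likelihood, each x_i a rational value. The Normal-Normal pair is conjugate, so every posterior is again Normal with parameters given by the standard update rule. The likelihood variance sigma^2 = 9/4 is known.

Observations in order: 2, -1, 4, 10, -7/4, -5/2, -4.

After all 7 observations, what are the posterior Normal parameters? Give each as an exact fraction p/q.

obs 1: x=2 → posterior Normal(91/41, 72/41)
obs 2: x=-1 → posterior Normal(59/73, 72/73)
obs 3: x=4 → posterior Normal(187/105, 24/35)
obs 4: x=10 → posterior Normal(507/137, 72/137)
obs 5: x=-7/4 → posterior Normal(451/169, 72/169)
obs 6: x=-5/2 → posterior Normal(371/201, 24/67)
obs 7: x=-4 → posterior Normal(243/233, 72/233)

mu_0=243/233, tau_0^2=72/233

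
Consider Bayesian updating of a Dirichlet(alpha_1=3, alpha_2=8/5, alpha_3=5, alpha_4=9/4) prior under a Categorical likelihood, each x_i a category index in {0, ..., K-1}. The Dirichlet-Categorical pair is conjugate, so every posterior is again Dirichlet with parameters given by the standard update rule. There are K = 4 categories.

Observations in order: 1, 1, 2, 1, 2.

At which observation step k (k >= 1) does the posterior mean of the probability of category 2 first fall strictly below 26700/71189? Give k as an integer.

k = 2

obs 1: x=1 → posterior Dirichlet(3, 13/5, 5, 9/4)
obs 2: x=1 → posterior Dirichlet(3, 18/5, 5, 9/4)
obs 3: x=2 → posterior Dirichlet(3, 18/5, 6, 9/4)
obs 4: x=1 → posterior Dirichlet(3, 23/5, 6, 9/4)
obs 5: x=2 → posterior Dirichlet(3, 23/5, 7, 9/4)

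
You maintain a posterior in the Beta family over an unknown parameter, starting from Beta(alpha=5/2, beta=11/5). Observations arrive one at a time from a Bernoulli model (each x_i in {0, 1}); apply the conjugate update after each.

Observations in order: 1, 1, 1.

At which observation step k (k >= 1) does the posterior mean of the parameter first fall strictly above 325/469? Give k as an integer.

k = 3

obs 1: x=1 → posterior Beta(7/2, 11/5)
obs 2: x=1 → posterior Beta(9/2, 11/5)
obs 3: x=1 → posterior Beta(11/2, 11/5)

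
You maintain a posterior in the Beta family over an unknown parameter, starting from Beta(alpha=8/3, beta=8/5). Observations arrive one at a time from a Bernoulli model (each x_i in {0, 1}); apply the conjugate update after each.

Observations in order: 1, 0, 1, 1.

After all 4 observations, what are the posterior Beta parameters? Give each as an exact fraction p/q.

obs 1: x=1 → posterior Beta(11/3, 8/5)
obs 2: x=0 → posterior Beta(11/3, 13/5)
obs 3: x=1 → posterior Beta(14/3, 13/5)
obs 4: x=1 → posterior Beta(17/3, 13/5)

alpha=17/3, beta=13/5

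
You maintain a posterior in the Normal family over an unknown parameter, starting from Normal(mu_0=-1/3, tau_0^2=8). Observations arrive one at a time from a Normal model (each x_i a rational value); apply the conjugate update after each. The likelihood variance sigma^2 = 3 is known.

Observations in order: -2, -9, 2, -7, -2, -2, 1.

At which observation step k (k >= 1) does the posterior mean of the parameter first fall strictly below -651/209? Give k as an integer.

k = 2

obs 1: x=-2 → posterior Normal(-17/11, 24/11)
obs 2: x=-9 → posterior Normal(-89/19, 24/19)
obs 3: x=2 → posterior Normal(-73/27, 8/9)
obs 4: x=-7 → posterior Normal(-129/35, 24/35)
obs 5: x=-2 → posterior Normal(-145/43, 24/43)
obs 6: x=-2 → posterior Normal(-161/51, 8/17)
obs 7: x=1 → posterior Normal(-153/59, 24/59)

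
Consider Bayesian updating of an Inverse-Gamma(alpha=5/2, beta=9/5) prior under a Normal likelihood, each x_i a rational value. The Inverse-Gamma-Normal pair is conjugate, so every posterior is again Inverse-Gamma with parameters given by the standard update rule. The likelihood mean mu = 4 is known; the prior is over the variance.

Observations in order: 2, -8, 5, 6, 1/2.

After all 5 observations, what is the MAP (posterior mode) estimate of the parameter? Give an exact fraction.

obs 1: x=2 → posterior Inverse-Gamma(3, 19/5)
obs 2: x=-8 → posterior Inverse-Gamma(7/2, 379/5)
obs 3: x=5 → posterior Inverse-Gamma(4, 763/10)
obs 4: x=6 → posterior Inverse-Gamma(9/2, 783/10)
obs 5: x=1/2 → posterior Inverse-Gamma(5, 3377/40)

3377/240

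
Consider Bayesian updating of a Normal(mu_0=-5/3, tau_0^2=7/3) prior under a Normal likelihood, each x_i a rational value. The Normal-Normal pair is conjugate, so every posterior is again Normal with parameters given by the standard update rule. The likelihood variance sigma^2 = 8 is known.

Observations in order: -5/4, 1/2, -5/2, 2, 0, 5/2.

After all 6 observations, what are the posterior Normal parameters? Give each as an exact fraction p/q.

obs 1: x=-5/4 → posterior Normal(-195/124, 56/31)
obs 2: x=1/2 → posterior Normal(-181/152, 28/19)
obs 3: x=-5/2 → posterior Normal(-251/180, 56/45)
obs 4: x=2 → posterior Normal(-15/16, 14/13)
obs 5: x=0 → posterior Normal(-195/236, 56/59)
obs 6: x=5/2 → posterior Normal(-125/264, 28/33)

mu_0=-125/264, tau_0^2=28/33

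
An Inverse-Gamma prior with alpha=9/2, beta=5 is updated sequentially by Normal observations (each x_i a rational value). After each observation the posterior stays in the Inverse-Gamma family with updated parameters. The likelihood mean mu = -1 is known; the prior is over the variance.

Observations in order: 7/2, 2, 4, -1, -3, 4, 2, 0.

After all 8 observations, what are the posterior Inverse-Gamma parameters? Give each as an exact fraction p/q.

obs 1: x=7/2 → posterior Inverse-Gamma(5, 121/8)
obs 2: x=2 → posterior Inverse-Gamma(11/2, 157/8)
obs 3: x=4 → posterior Inverse-Gamma(6, 257/8)
obs 4: x=-1 → posterior Inverse-Gamma(13/2, 257/8)
obs 5: x=-3 → posterior Inverse-Gamma(7, 273/8)
obs 6: x=4 → posterior Inverse-Gamma(15/2, 373/8)
obs 7: x=2 → posterior Inverse-Gamma(8, 409/8)
obs 8: x=0 → posterior Inverse-Gamma(17/2, 413/8)

alpha=17/2, beta=413/8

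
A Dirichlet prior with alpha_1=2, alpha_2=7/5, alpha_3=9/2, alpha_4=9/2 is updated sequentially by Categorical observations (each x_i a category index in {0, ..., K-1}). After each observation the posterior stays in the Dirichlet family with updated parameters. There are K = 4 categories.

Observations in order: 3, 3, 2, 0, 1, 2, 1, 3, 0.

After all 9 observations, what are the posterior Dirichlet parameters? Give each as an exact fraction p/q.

alpha_1=4, alpha_2=17/5, alpha_3=13/2, alpha_4=15/2

obs 1: x=3 → posterior Dirichlet(2, 7/5, 9/2, 11/2)
obs 2: x=3 → posterior Dirichlet(2, 7/5, 9/2, 13/2)
obs 3: x=2 → posterior Dirichlet(2, 7/5, 11/2, 13/2)
obs 4: x=0 → posterior Dirichlet(3, 7/5, 11/2, 13/2)
obs 5: x=1 → posterior Dirichlet(3, 12/5, 11/2, 13/2)
obs 6: x=2 → posterior Dirichlet(3, 12/5, 13/2, 13/2)
obs 7: x=1 → posterior Dirichlet(3, 17/5, 13/2, 13/2)
obs 8: x=3 → posterior Dirichlet(3, 17/5, 13/2, 15/2)
obs 9: x=0 → posterior Dirichlet(4, 17/5, 13/2, 15/2)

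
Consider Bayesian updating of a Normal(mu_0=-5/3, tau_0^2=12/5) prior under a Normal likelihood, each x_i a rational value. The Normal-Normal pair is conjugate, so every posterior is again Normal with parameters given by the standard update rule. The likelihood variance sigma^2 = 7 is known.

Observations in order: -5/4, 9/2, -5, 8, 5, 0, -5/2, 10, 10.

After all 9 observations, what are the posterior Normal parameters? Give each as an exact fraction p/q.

obs 1: x=-5/4 → posterior Normal(-220/141, 84/47)
obs 2: x=9/2 → posterior Normal(-58/177, 84/59)
obs 3: x=-5 → posterior Normal(-238/213, 84/71)
obs 4: x=8 → posterior Normal(50/249, 84/83)
obs 5: x=5 → posterior Normal(46/57, 84/95)
obs 6: x=0 → posterior Normal(230/321, 84/107)
obs 7: x=-5/2 → posterior Normal(20/51, 12/17)
obs 8: x=10 → posterior Normal(500/393, 84/131)
obs 9: x=10 → posterior Normal(860/429, 84/143)

mu_0=860/429, tau_0^2=84/143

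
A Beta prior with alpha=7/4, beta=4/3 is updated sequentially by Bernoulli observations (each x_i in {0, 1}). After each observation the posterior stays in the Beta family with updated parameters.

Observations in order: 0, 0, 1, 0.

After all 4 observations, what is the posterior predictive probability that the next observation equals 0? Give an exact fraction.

obs 1: x=0 → posterior Beta(7/4, 7/3)
obs 2: x=0 → posterior Beta(7/4, 10/3)
obs 3: x=1 → posterior Beta(11/4, 10/3)
obs 4: x=0 → posterior Beta(11/4, 13/3)

52/85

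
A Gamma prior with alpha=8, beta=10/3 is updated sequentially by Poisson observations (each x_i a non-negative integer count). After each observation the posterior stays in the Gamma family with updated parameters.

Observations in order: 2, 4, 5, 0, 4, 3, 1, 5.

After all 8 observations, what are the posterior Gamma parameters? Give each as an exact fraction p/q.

alpha=32, beta=34/3

obs 1: x=2 → posterior Gamma(10, 13/3)
obs 2: x=4 → posterior Gamma(14, 16/3)
obs 3: x=5 → posterior Gamma(19, 19/3)
obs 4: x=0 → posterior Gamma(19, 22/3)
obs 5: x=4 → posterior Gamma(23, 25/3)
obs 6: x=3 → posterior Gamma(26, 28/3)
obs 7: x=1 → posterior Gamma(27, 31/3)
obs 8: x=5 → posterior Gamma(32, 34/3)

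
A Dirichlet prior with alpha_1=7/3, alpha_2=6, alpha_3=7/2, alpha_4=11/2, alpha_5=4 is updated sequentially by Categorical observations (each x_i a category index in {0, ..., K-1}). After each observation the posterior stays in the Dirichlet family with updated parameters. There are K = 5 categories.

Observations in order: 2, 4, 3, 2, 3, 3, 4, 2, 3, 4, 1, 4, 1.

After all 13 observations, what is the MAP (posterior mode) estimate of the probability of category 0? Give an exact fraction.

1/22

obs 1: x=2 → posterior Dirichlet(7/3, 6, 9/2, 11/2, 4)
obs 2: x=4 → posterior Dirichlet(7/3, 6, 9/2, 11/2, 5)
obs 3: x=3 → posterior Dirichlet(7/3, 6, 9/2, 13/2, 5)
obs 4: x=2 → posterior Dirichlet(7/3, 6, 11/2, 13/2, 5)
obs 5: x=3 → posterior Dirichlet(7/3, 6, 11/2, 15/2, 5)
obs 6: x=3 → posterior Dirichlet(7/3, 6, 11/2, 17/2, 5)
obs 7: x=4 → posterior Dirichlet(7/3, 6, 11/2, 17/2, 6)
obs 8: x=2 → posterior Dirichlet(7/3, 6, 13/2, 17/2, 6)
obs 9: x=3 → posterior Dirichlet(7/3, 6, 13/2, 19/2, 6)
obs 10: x=4 → posterior Dirichlet(7/3, 6, 13/2, 19/2, 7)
obs 11: x=1 → posterior Dirichlet(7/3, 7, 13/2, 19/2, 7)
obs 12: x=4 → posterior Dirichlet(7/3, 7, 13/2, 19/2, 8)
obs 13: x=1 → posterior Dirichlet(7/3, 8, 13/2, 19/2, 8)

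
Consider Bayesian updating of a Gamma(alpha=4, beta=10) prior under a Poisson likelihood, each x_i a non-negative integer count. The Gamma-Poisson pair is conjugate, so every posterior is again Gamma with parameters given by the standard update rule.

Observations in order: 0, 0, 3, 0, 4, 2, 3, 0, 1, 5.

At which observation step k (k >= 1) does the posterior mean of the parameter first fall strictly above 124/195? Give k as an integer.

obs 1: x=0 → posterior Gamma(4, 11)
obs 2: x=0 → posterior Gamma(4, 12)
obs 3: x=3 → posterior Gamma(7, 13)
obs 4: x=0 → posterior Gamma(7, 14)
obs 5: x=4 → posterior Gamma(11, 15)
obs 6: x=2 → posterior Gamma(13, 16)
obs 7: x=3 → posterior Gamma(16, 17)
obs 8: x=0 → posterior Gamma(16, 18)
obs 9: x=1 → posterior Gamma(17, 19)
obs 10: x=5 → posterior Gamma(22, 20)

k = 5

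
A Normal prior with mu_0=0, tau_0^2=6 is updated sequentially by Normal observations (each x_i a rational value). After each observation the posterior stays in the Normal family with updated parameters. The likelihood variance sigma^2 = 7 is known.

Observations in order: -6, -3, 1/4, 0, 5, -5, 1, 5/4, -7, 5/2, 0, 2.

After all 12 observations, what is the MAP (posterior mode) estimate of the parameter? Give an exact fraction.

obs 1: x=-6 → posterior Normal(-36/13, 42/13)
obs 2: x=-3 → posterior Normal(-54/19, 42/19)
obs 3: x=1/4 → posterior Normal(-21/10, 42/25)
obs 4: x=0 → posterior Normal(-105/62, 42/31)
obs 5: x=5 → posterior Normal(-45/74, 42/37)
obs 6: x=-5 → posterior Normal(-105/86, 42/43)
obs 7: x=1 → posterior Normal(-93/98, 6/7)
obs 8: x=5/4 → posterior Normal(-39/55, 42/55)
obs 9: x=-7 → posterior Normal(-81/61, 42/61)
obs 10: x=5/2 → posterior Normal(-66/67, 42/67)
obs 11: x=0 → posterior Normal(-66/73, 42/73)
obs 12: x=2 → posterior Normal(-54/79, 42/79)

-54/79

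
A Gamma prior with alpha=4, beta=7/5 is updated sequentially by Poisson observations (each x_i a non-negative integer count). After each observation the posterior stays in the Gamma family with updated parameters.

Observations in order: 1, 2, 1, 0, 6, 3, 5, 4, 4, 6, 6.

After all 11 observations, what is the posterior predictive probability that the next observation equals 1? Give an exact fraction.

obs 1: x=1 → posterior Gamma(5, 12/5)
obs 2: x=2 → posterior Gamma(7, 17/5)
obs 3: x=1 → posterior Gamma(8, 22/5)
obs 4: x=0 → posterior Gamma(8, 27/5)
obs 5: x=6 → posterior Gamma(14, 32/5)
obs 6: x=3 → posterior Gamma(17, 37/5)
obs 7: x=5 → posterior Gamma(22, 42/5)
obs 8: x=4 → posterior Gamma(26, 47/5)
obs 9: x=4 → posterior Gamma(30, 52/5)
obs 10: x=6 → posterior Gamma(36, 57/5)
obs 11: x=6 → posterior Gamma(42, 62/5)

400562467471699471095953278197178114866933137905737079691958899372099622666240/3320599637338792390138395679894516014416467501897914634827721048533021786850363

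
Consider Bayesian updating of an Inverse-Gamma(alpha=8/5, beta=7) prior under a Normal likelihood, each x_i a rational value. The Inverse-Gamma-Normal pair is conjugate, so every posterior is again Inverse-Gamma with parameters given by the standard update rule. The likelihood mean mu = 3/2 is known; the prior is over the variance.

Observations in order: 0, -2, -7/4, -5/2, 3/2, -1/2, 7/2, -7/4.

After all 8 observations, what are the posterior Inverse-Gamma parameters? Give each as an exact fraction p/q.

alpha=28/5, beta=589/16

obs 1: x=0 → posterior Inverse-Gamma(21/10, 65/8)
obs 2: x=-2 → posterior Inverse-Gamma(13/5, 57/4)
obs 3: x=-7/4 → posterior Inverse-Gamma(31/10, 625/32)
obs 4: x=-5/2 → posterior Inverse-Gamma(18/5, 881/32)
obs 5: x=3/2 → posterior Inverse-Gamma(41/10, 881/32)
obs 6: x=-1/2 → posterior Inverse-Gamma(23/5, 945/32)
obs 7: x=7/2 → posterior Inverse-Gamma(51/10, 1009/32)
obs 8: x=-7/4 → posterior Inverse-Gamma(28/5, 589/16)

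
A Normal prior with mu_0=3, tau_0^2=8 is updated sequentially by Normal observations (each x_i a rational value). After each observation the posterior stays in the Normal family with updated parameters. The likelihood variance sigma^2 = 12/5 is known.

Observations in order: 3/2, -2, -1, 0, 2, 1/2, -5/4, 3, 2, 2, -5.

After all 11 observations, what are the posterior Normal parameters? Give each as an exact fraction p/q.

mu_0=53/226, tau_0^2=24/113

obs 1: x=3/2 → posterior Normal(24/13, 24/13)
obs 2: x=-2 → posterior Normal(4/23, 24/23)
obs 3: x=-1 → posterior Normal(-2/11, 8/11)
obs 4: x=0 → posterior Normal(-6/43, 24/43)
obs 5: x=2 → posterior Normal(14/53, 24/53)
obs 6: x=1/2 → posterior Normal(19/63, 8/21)
obs 7: x=-5/4 → posterior Normal(13/146, 24/73)
obs 8: x=3 → posterior Normal(73/166, 24/83)
obs 9: x=2 → posterior Normal(113/186, 8/31)
obs 10: x=2 → posterior Normal(153/206, 24/103)
obs 11: x=-5 → posterior Normal(53/226, 24/113)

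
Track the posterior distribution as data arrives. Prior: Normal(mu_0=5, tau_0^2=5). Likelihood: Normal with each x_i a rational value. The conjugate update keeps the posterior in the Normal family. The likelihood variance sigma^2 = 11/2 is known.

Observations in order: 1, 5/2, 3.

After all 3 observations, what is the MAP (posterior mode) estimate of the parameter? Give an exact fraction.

obs 1: x=1 → posterior Normal(65/21, 55/21)
obs 2: x=5/2 → posterior Normal(90/31, 55/31)
obs 3: x=3 → posterior Normal(120/41, 55/41)

120/41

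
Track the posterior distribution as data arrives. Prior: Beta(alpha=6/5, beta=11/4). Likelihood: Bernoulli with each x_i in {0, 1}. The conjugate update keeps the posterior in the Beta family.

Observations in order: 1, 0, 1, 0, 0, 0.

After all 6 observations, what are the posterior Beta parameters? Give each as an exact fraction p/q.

alpha=16/5, beta=27/4

obs 1: x=1 → posterior Beta(11/5, 11/4)
obs 2: x=0 → posterior Beta(11/5, 15/4)
obs 3: x=1 → posterior Beta(16/5, 15/4)
obs 4: x=0 → posterior Beta(16/5, 19/4)
obs 5: x=0 → posterior Beta(16/5, 23/4)
obs 6: x=0 → posterior Beta(16/5, 27/4)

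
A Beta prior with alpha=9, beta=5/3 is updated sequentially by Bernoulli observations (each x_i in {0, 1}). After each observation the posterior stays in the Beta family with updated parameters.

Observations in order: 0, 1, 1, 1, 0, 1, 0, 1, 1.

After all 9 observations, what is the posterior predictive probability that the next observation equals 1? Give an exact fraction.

obs 1: x=0 → posterior Beta(9, 8/3)
obs 2: x=1 → posterior Beta(10, 8/3)
obs 3: x=1 → posterior Beta(11, 8/3)
obs 4: x=1 → posterior Beta(12, 8/3)
obs 5: x=0 → posterior Beta(12, 11/3)
obs 6: x=1 → posterior Beta(13, 11/3)
obs 7: x=0 → posterior Beta(13, 14/3)
obs 8: x=1 → posterior Beta(14, 14/3)
obs 9: x=1 → posterior Beta(15, 14/3)

45/59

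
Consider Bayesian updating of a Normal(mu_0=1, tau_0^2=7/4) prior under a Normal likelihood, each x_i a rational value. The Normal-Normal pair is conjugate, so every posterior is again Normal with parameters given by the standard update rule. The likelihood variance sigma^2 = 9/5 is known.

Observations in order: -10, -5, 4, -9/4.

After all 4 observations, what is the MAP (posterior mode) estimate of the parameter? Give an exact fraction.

obs 1: x=-10 → posterior Normal(-314/71, 63/71)
obs 2: x=-5 → posterior Normal(-489/106, 63/106)
obs 3: x=4 → posterior Normal(-349/141, 21/47)
obs 4: x=-9/4 → posterior Normal(-1711/704, 63/176)

-1711/704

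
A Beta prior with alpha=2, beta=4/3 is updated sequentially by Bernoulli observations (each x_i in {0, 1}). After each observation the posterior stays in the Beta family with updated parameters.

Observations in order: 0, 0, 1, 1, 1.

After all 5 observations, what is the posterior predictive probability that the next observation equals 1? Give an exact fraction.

obs 1: x=0 → posterior Beta(2, 7/3)
obs 2: x=0 → posterior Beta(2, 10/3)
obs 3: x=1 → posterior Beta(3, 10/3)
obs 4: x=1 → posterior Beta(4, 10/3)
obs 5: x=1 → posterior Beta(5, 10/3)

3/5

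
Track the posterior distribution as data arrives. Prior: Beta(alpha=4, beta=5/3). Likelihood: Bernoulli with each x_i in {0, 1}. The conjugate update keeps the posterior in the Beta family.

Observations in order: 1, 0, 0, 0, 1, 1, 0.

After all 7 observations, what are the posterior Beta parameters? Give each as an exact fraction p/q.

obs 1: x=1 → posterior Beta(5, 5/3)
obs 2: x=0 → posterior Beta(5, 8/3)
obs 3: x=0 → posterior Beta(5, 11/3)
obs 4: x=0 → posterior Beta(5, 14/3)
obs 5: x=1 → posterior Beta(6, 14/3)
obs 6: x=1 → posterior Beta(7, 14/3)
obs 7: x=0 → posterior Beta(7, 17/3)

alpha=7, beta=17/3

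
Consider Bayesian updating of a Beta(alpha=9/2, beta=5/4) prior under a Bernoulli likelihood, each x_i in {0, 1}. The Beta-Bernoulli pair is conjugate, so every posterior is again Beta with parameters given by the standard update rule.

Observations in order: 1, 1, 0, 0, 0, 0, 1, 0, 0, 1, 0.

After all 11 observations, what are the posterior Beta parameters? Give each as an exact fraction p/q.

obs 1: x=1 → posterior Beta(11/2, 5/4)
obs 2: x=1 → posterior Beta(13/2, 5/4)
obs 3: x=0 → posterior Beta(13/2, 9/4)
obs 4: x=0 → posterior Beta(13/2, 13/4)
obs 5: x=0 → posterior Beta(13/2, 17/4)
obs 6: x=0 → posterior Beta(13/2, 21/4)
obs 7: x=1 → posterior Beta(15/2, 21/4)
obs 8: x=0 → posterior Beta(15/2, 25/4)
obs 9: x=0 → posterior Beta(15/2, 29/4)
obs 10: x=1 → posterior Beta(17/2, 29/4)
obs 11: x=0 → posterior Beta(17/2, 33/4)

alpha=17/2, beta=33/4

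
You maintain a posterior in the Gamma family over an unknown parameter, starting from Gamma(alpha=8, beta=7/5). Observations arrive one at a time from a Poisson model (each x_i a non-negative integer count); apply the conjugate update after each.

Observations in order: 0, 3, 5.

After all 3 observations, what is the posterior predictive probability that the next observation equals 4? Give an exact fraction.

2431674408293795103211520000/14130386091738734504764811067

obs 1: x=0 → posterior Gamma(8, 12/5)
obs 2: x=3 → posterior Gamma(11, 17/5)
obs 3: x=5 → posterior Gamma(16, 22/5)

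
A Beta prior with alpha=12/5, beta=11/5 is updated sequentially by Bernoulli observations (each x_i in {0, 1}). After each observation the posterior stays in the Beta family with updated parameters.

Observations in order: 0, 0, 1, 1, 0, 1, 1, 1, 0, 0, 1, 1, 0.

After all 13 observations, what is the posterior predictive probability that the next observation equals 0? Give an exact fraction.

obs 1: x=0 → posterior Beta(12/5, 16/5)
obs 2: x=0 → posterior Beta(12/5, 21/5)
obs 3: x=1 → posterior Beta(17/5, 21/5)
obs 4: x=1 → posterior Beta(22/5, 21/5)
obs 5: x=0 → posterior Beta(22/5, 26/5)
obs 6: x=1 → posterior Beta(27/5, 26/5)
obs 7: x=1 → posterior Beta(32/5, 26/5)
obs 8: x=1 → posterior Beta(37/5, 26/5)
obs 9: x=0 → posterior Beta(37/5, 31/5)
obs 10: x=0 → posterior Beta(37/5, 36/5)
obs 11: x=1 → posterior Beta(42/5, 36/5)
obs 12: x=1 → posterior Beta(47/5, 36/5)
obs 13: x=0 → posterior Beta(47/5, 41/5)

41/88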